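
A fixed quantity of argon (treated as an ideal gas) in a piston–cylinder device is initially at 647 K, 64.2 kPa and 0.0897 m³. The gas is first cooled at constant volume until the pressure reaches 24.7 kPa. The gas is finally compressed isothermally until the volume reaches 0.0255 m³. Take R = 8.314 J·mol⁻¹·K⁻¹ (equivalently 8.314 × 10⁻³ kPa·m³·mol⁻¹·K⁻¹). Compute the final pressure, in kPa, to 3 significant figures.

P₃ ≈ 86.9 kPa

Isochoric, so P/T is constant: V₂ = V₁; T₂ = T₁·(P₂/P₁) = 248.9 K.
Isothermal, so P V is constant: T₃ = T₂; P₃ = P₂·(V₂/V₃) = 86.89 kPa.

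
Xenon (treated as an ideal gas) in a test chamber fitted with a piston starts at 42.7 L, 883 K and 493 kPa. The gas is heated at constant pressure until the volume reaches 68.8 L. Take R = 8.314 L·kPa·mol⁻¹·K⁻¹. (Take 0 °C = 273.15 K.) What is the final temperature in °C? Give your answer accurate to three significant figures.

P constant ⇒ V ∝ T: P₂ = P₁; T₂ = T₁·(V₂/V₁) = 1423 K.

T₂ ≈ 1.15e+03 °C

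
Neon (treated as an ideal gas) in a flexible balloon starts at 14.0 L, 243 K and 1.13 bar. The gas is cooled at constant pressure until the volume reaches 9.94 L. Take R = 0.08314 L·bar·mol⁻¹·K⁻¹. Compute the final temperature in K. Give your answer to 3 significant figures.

P constant ⇒ V ∝ T: P₂ = P₁; T₂ = T₁·(V₂/V₁) = 172.5 K.

T₂ ≈ 173 K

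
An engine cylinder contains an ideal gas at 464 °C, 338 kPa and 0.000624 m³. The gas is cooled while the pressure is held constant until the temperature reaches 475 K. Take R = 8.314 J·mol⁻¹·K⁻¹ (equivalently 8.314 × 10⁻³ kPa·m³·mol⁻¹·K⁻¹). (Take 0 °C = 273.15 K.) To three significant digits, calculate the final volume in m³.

Convert: T₁ = 737.1 K.
P constant ⇒ V ∝ T: P₂ = P₁; V₂ = V₁·(T₂/T₁) = 0.0004021 m³.

V₂ ≈ 0.000402 m³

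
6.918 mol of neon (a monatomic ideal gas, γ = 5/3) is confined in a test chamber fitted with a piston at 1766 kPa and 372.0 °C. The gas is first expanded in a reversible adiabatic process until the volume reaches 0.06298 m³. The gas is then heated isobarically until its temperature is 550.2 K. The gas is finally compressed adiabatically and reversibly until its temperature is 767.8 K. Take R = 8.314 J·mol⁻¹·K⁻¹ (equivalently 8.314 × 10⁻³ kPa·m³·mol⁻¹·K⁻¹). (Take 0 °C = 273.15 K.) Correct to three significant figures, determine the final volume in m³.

Convert: T₁ = 645.1 K.
From PV = nRT: V₁ = nRT₁/P₁ = 0.02101 m³.
Adiabatic (γ = 5/3), T V^(γ−1) and P V^γ constant: T₂ = T₁·(V₁/V₂)^(γ−1) = 310.3 K; P₂ = P₁·(V₁/V₂)^γ = 283.4 kPa.
P constant ⇒ V ∝ T: P₃ = P₂; V₃ = V₂·(T₃/T₂) = 0.1117 m³.
Reversible adiabatic, γ = 5/3: P₄ = P₃·(T₄/T₃)^(γ/(γ−1)) = 652.0 kPa; V₄ = V₃·(T₃/T₄)^(1/(γ−1)) = 0.06773 m³.

V₄ ≈ 0.0677 m³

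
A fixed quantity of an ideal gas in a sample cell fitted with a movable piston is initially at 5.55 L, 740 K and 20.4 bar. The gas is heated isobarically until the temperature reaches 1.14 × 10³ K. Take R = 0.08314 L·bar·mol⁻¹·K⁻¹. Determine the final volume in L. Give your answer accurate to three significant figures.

Isobaric, so V/T is constant: P₂ = P₁; V₂ = V₁·(T₂/T₁) = 8.550 L.

V₂ ≈ 8.55 L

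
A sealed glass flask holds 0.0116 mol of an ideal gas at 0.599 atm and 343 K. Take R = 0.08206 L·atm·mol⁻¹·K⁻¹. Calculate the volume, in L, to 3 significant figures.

PV = nRT ⇒ V = nRT/P = (0.0116 × 0.08206 × 343) / 0.599

V ≈ 0.545 L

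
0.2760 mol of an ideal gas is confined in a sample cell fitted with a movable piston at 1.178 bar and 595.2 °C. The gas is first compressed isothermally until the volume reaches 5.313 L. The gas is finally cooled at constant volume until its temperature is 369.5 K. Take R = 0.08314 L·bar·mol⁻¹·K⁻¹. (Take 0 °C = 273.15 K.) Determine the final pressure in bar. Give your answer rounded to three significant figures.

P₃ ≈ 1.60 bar

Convert: T₁ = 868.4 K.
From PV = nRT: V₁ = nRT₁/P₁ = 16.91 L.
Isothermal, so P V is constant: T₂ = T₁; P₂ = P₁·(V₁/V₂) = 3.750 bar.
Isochoric, so P/T is constant: V₃ = V₂; P₃ = P₂·(T₃/T₂) = 1.596 bar.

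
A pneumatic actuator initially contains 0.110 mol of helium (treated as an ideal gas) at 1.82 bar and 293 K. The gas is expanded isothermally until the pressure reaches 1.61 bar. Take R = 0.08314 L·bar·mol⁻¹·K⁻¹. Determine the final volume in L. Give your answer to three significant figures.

V₂ ≈ 1.66 L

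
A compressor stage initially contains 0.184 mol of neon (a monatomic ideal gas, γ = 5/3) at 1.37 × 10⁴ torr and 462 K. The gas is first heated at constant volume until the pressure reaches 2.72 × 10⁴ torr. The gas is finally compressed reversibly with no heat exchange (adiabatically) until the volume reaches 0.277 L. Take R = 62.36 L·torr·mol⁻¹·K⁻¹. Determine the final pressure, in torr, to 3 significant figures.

P₃ ≈ 4.75e+04 torr

From PV = nRT: V₁ = nRT₁/P₁ = 0.3869 L.
Isochoric, so P/T is constant: V₂ = V₁; T₂ = T₁·(P₂/P₁) = 917.3 K.
Adiabatic (γ = 5/3), T V^(γ−1) and P V^γ constant: T₃ = T₂·(V₂/V₃)^(γ−1) = 1146 K; P₃ = P₂·(V₂/V₃)^γ = 4.748e+04 torr.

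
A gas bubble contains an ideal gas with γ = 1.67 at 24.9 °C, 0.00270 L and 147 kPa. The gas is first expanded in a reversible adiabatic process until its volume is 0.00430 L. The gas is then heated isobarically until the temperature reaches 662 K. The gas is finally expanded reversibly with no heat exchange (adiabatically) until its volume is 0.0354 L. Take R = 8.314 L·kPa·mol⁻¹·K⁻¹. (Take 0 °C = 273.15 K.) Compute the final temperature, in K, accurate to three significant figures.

T₄ ≈ 339 K

Convert: T₁ = 298.0 K.
Adiabatic (γ = 1.67), T V^(γ−1) and P V^γ constant: T₂ = T₁·(V₁/V₂)^(γ−1) = 218.2 K; P₂ = P₁·(V₁/V₂)^γ = 67.58 kPa.
P constant ⇒ V ∝ T: P₃ = P₂; V₃ = V₂·(T₃/T₂) = 0.01305 L.
Reversible adiabatic, γ = 1.67: T₄ = T₃·(V₃/V₄)^(γ−1) = 339.1 K; P₄ = P₃·(V₃/V₄)^γ = 12.76 kPa.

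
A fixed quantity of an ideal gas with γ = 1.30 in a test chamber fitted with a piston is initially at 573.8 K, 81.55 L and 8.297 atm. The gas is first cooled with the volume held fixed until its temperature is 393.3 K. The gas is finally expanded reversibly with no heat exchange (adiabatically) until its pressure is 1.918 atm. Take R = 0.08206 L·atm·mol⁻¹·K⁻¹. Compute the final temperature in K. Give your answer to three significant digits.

Isochoric, so P/T is constant: V₂ = V₁; P₂ = P₁·(T₂/T₁) = 5.687 atm.
Adiabatic (γ = 1.30), T V^(γ−1) and P V^γ constant: T₃ = T₂·(P₃/P₂)^((γ−1)/γ) = 306.1 K; V₃ = V₂·(P₂/P₃)^(1/γ) = 188.2 L.

T₃ ≈ 306 K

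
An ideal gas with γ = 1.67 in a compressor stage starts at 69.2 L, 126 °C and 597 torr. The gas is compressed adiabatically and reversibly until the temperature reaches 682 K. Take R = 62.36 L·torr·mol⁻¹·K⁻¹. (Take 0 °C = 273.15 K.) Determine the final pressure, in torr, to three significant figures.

Convert: T₁ = 399.1 K.
Reversible adiabatic, γ = 1.67: P₂ = P₁·(T₂/T₁)^(γ/(γ−1)) = 2269 torr; V₂ = V₁·(T₁/T₂)^(1/(γ−1)) = 31.11 L.

P₂ ≈ 2.27e+03 torr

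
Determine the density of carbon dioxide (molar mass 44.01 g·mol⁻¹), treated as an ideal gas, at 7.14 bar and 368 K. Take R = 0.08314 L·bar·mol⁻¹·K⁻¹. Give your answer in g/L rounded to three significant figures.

ρ ≈ 10.3 g/L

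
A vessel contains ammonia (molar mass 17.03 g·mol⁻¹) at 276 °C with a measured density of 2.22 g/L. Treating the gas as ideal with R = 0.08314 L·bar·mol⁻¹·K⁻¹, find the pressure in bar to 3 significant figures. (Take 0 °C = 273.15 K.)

P ≈ 5.95 bar

ρ = PM/(RT) ⇒ P = ρRT/M = (2.22 × 0.08314 × 549.1) / 17.03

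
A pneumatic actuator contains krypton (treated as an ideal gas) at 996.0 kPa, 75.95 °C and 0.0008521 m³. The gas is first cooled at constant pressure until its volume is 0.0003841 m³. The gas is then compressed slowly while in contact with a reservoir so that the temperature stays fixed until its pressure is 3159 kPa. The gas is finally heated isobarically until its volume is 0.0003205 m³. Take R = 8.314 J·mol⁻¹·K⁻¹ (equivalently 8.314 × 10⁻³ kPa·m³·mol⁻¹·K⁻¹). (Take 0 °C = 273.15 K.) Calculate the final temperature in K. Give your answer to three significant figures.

Convert: T₁ = 349.1 K.
P constant ⇒ V ∝ T: P₂ = P₁; T₂ = T₁·(V₂/V₁) = 157.4 K.
T constant ⇒ Boyle's law P V = const: T₃ = T₂; V₃ = V₂·(P₂/P₃) = 0.0001211 m³.
Isobaric, so V/T is constant: P₄ = P₃; T₄ = T₃·(V₄/V₃) = 416.5 K.

T₄ ≈ 416 K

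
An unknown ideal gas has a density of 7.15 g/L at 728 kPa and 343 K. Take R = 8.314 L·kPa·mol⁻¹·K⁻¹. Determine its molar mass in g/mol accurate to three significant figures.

M ≈ 28.0 g/mol

ρ = PM/(RT) ⇒ M = ρRT/P = (7.15 × 8.314 × 343.0) / 728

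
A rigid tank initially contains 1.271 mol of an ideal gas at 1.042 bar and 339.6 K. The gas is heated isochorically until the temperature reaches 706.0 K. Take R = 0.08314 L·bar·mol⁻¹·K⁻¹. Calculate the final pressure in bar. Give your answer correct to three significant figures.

From PV = nRT: V₁ = nRT₁/P₁ = 34.44 L.
V constant ⇒ P ∝ T: V₂ = V₁; P₂ = P₁·(T₂/T₁) = 2.166 bar.

P₂ ≈ 2.17 bar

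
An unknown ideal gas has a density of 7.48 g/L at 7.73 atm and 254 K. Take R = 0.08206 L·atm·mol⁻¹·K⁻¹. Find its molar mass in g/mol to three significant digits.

ρ = PM/(RT) ⇒ M = ρRT/P = (7.48 × 0.08206 × 254.0) / 7.73

M ≈ 20.2 g/mol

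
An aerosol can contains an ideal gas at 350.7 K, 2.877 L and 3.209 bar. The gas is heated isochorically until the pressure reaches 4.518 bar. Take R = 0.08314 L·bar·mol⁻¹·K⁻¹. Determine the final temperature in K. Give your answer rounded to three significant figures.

T₂ ≈ 494 K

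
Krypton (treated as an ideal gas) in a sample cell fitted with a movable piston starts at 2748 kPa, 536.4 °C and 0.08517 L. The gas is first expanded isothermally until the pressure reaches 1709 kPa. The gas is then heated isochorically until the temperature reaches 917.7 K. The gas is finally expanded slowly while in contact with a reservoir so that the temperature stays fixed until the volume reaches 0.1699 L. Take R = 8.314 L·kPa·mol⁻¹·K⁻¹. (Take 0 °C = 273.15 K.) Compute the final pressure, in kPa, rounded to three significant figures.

P₄ ≈ 1.56e+03 kPa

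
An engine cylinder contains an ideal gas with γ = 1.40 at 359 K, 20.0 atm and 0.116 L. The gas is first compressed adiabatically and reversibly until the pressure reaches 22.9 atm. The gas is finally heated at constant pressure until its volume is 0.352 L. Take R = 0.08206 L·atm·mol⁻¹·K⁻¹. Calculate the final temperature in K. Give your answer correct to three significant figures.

Reversible adiabatic, γ = 1.40: T₂ = T₁·(P₂/P₁)^((γ−1)/γ) = 373.2 K; V₂ = V₁·(P₁/P₂)^(1/γ) = 0.1053 L.
P constant ⇒ V ∝ T: P₃ = P₂; T₃ = T₂·(V₃/V₂) = 1247 K.

T₃ ≈ 1.25e+03 K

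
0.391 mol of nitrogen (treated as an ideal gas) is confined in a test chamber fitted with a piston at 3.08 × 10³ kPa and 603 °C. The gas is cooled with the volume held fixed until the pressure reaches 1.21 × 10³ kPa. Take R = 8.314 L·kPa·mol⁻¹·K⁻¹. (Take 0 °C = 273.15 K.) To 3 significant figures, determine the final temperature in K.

Convert: T₁ = 876.1 K.
From PV = nRT: V₁ = nRT₁/P₁ = 0.9247 L.
V constant ⇒ P ∝ T: V₂ = V₁; T₂ = T₁·(P₂/P₁) = 344.2 K.

T₂ ≈ 344 K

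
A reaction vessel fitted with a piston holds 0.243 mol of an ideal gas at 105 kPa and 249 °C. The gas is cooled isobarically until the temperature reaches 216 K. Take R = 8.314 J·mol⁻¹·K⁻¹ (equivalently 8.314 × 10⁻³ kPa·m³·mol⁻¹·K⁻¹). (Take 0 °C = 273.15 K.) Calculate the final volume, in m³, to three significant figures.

V₂ ≈ 0.00416 m³

Convert: T₁ = 522.1 K.
From PV = nRT: V₁ = nRT₁/P₁ = 0.01005 m³.
Isobaric, so V/T is constant: P₂ = P₁; V₂ = V₁·(T₂/T₁) = 0.004156 m³.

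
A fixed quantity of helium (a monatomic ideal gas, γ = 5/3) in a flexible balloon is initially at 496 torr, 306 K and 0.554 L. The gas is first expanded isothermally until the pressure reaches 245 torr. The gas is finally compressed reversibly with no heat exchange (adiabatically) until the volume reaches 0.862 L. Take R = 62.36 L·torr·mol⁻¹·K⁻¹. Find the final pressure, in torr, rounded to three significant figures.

Isothermal, so P V is constant: T₂ = T₁; V₂ = V₁·(P₁/P₂) = 1.122 L.
Reversible adiabatic, γ = 5/3: T₃ = T₂·(V₂/V₃)^(γ−1) = 364.7 K; P₃ = P₂·(V₂/V₃)^γ = 379.9 torr.

P₃ ≈ 380 torr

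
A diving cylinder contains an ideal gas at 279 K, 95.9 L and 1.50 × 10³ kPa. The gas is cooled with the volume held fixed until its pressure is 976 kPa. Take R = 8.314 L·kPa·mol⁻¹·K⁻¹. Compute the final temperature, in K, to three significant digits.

T₂ ≈ 182 K

Isochoric, so P/T is constant: V₂ = V₁; T₂ = T₁·(P₂/P₁) = 181.5 K.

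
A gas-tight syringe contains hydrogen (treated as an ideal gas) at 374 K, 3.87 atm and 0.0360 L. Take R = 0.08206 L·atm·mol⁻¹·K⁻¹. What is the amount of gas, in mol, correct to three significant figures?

n ≈ 0.00454 mol

PV = nRT ⇒ n = PV/(RT) = (3.87 × 0.0360) / (0.08206 × 374)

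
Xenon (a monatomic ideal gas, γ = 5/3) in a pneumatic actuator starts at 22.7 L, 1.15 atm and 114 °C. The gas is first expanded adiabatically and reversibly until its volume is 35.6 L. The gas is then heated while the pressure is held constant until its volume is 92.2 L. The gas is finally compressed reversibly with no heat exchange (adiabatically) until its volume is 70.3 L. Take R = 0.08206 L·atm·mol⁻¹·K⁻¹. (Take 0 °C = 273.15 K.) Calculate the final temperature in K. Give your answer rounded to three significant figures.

T₄ ≈ 890 K

Convert: T₁ = 387.1 K.
Adiabatic (γ = 5/3), T V^(γ−1) and P V^γ constant: T₂ = T₁·(V₁/V₂)^(γ−1) = 286.8 K; P₂ = P₁·(V₁/V₂)^γ = 0.5432 atm.
P constant ⇒ V ∝ T: P₃ = P₂; T₃ = T₂·(V₃/V₂) = 742.8 K.
Adiabatic (γ = 5/3), T V^(γ−1) and P V^γ constant: T₄ = T₃·(V₃/V₄)^(γ−1) = 890.0 K; P₄ = P₃·(V₃/V₄)^γ = 0.8537 atm.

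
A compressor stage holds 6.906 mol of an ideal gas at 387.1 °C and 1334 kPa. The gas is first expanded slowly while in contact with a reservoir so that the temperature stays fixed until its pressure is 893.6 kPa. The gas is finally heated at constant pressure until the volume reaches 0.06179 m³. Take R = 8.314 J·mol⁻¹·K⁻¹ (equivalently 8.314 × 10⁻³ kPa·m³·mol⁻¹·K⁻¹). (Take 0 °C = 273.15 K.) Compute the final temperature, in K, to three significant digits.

Convert: T₁ = 660.2 K.
From PV = nRT: V₁ = nRT₁/P₁ = 0.02842 m³.
Isothermal, so P V is constant: T₂ = T₁; V₂ = V₁·(P₁/P₂) = 0.04242 m³.
P constant ⇒ V ∝ T: P₃ = P₂; T₃ = T₂·(V₃/V₂) = 961.7 K.

T₃ ≈ 962 K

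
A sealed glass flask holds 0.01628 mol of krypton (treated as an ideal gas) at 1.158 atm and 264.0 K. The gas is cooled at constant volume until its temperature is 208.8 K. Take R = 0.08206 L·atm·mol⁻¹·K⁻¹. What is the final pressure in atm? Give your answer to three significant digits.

From PV = nRT: V₁ = nRT₁/P₁ = 0.3046 L.
Isochoric, so P/T is constant: V₂ = V₁; P₂ = P₁·(T₂/T₁) = 0.9159 atm.

P₂ ≈ 0.916 atm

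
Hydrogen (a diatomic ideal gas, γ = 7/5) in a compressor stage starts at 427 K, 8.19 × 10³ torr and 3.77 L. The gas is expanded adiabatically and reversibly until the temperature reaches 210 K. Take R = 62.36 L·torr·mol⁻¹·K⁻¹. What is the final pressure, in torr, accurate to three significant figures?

P₂ ≈ 683 torr

Adiabatic (γ = 7/5), T V^(γ−1) and P V^γ constant: P₂ = P₁·(T₂/T₁)^(γ/(γ−1)) = 683.2 torr; V₂ = V₁·(T₁/T₂)^(1/(γ−1)) = 22.23 L.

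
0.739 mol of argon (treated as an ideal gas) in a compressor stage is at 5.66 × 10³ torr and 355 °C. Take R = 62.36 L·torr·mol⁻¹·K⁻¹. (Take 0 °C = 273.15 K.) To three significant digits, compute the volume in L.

V ≈ 5.11 L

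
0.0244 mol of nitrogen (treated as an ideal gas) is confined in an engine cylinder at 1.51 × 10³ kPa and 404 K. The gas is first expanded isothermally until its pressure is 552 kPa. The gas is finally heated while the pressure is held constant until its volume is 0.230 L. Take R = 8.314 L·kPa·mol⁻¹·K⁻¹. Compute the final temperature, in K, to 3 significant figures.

T₃ ≈ 626 K

From PV = nRT: V₁ = nRT₁/P₁ = 0.05428 L.
Isothermal, so P V is constant: T₂ = T₁; V₂ = V₁·(P₁/P₂) = 0.1485 L.
P constant ⇒ V ∝ T: P₃ = P₂; T₃ = T₂·(V₃/V₂) = 625.8 K.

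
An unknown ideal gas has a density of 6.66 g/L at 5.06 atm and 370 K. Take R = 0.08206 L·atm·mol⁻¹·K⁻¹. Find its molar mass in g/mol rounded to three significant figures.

M ≈ 40.0 g/mol

ρ = PM/(RT) ⇒ M = ρRT/P = (6.66 × 0.08206 × 370.0) / 5.06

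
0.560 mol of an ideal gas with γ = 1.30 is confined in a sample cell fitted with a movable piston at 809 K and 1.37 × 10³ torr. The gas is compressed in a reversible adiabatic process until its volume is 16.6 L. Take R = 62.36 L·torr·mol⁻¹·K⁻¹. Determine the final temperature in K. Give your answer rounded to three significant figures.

From PV = nRT: V₁ = nRT₁/P₁ = 20.62 L.
Adiabatic (γ = 1.30), T V^(γ−1) and P V^γ constant: T₂ = T₁·(V₁/V₂)^(γ−1) = 863.4 K; P₂ = P₁·(V₁/V₂)^γ = 1816 torr.

T₂ ≈ 863 K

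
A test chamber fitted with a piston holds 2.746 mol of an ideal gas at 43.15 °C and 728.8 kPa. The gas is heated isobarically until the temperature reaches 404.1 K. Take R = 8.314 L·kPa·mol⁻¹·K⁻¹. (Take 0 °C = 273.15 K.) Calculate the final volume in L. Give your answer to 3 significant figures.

Convert: T₁ = 316.3 K.
From PV = nRT: V₁ = nRT₁/P₁ = 9.908 L.
P constant ⇒ V ∝ T: P₂ = P₁; V₂ = V₁·(T₂/T₁) = 12.66 L.

V₂ ≈ 12.7 L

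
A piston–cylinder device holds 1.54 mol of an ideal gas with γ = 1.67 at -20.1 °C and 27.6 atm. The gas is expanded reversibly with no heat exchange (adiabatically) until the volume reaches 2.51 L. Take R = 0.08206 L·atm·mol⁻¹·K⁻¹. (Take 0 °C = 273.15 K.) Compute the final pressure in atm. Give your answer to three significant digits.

Convert: T₁ = 253.0 K.
From PV = nRT: V₁ = nRT₁/P₁ = 1.159 L.
Reversible adiabatic, γ = 1.67: T₂ = T₁·(V₁/V₂)^(γ−1) = 150.8 K; P₂ = P₁·(V₁/V₂)^γ = 7.590 atm.

P₂ ≈ 7.59 atm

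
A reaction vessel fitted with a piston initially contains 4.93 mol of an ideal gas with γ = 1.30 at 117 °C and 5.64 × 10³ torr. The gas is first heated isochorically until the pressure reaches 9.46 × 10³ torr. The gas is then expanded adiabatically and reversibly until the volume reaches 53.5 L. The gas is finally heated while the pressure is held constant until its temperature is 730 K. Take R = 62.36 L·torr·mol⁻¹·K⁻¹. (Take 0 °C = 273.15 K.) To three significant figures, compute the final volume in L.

Convert: T₁ = 390.1 K.
From PV = nRT: V₁ = nRT₁/P₁ = 21.27 L.
Isochoric, so P/T is constant: V₂ = V₁; T₂ = T₁·(P₂/P₁) = 654.4 K.
Adiabatic (γ = 1.30), T V^(γ−1) and P V^γ constant: T₃ = T₂·(V₂/V₃)^(γ−1) = 496.2 K; P₃ = P₂·(V₂/V₃)^γ = 2851 torr.
Isobaric, so V/T is constant: P₄ = P₃; V₄ = V₃·(T₄/T₃) = 78.71 L.

V₄ ≈ 78.7 L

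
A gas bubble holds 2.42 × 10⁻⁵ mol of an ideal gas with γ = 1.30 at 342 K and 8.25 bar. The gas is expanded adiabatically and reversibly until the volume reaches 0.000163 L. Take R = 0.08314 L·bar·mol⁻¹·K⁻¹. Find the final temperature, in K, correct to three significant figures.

T₂ ≈ 280 K

From PV = nRT: V₁ = nRT₁/P₁ = 8.341e-05 L.
Reversible adiabatic, γ = 1.30: T₂ = T₁·(V₁/V₂)^(γ−1) = 279.7 K; P₂ = P₁·(V₁/V₂)^γ = 3.453 bar.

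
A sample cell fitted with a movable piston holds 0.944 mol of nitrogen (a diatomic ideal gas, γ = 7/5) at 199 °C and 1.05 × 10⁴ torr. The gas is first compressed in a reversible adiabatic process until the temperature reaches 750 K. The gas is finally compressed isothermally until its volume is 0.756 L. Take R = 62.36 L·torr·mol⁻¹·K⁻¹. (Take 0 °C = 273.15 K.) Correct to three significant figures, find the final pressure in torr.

P₃ ≈ 5.84e+04 torr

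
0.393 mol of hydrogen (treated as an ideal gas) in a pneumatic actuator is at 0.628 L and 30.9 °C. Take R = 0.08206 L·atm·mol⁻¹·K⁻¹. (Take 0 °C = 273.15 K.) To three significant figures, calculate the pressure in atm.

P ≈ 15.6 atm

Convert: T = 304.05 K.
PV = nRT ⇒ P = nRT/V = (0.393 × 0.08206 × 304.05) / 0.628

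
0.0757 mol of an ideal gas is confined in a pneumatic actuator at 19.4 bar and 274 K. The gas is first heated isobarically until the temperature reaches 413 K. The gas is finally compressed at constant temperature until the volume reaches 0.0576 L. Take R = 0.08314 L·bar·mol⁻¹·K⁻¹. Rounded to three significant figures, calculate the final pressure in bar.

From PV = nRT: V₁ = nRT₁/P₁ = 0.08889 L.
P constant ⇒ V ∝ T: P₂ = P₁; V₂ = V₁·(T₂/T₁) = 0.1340 L.
T constant ⇒ Boyle's law P V = const: T₃ = T₂; P₃ = P₂·(V₂/V₃) = 45.13 bar.

P₃ ≈ 45.1 bar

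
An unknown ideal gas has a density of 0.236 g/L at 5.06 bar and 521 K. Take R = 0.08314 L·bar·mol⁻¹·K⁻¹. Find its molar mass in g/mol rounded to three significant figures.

ρ = PM/(RT) ⇒ M = ρRT/P = (0.236 × 0.08314 × 521.0) / 5.06

M ≈ 2.02 g/mol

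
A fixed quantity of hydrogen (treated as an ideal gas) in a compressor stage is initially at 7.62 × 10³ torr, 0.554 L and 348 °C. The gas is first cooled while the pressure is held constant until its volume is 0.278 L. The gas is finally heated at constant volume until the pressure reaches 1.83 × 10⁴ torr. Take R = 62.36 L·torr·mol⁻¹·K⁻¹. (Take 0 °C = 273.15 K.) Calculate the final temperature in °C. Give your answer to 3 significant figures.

T₃ ≈ 475 °C

Convert: T₁ = 621.1 K.
P constant ⇒ V ∝ T: P₂ = P₁; T₂ = T₁·(V₂/V₁) = 311.7 K.
Isochoric, so P/T is constant: V₃ = V₂; T₃ = T₂·(P₃/P₂) = 748.6 K.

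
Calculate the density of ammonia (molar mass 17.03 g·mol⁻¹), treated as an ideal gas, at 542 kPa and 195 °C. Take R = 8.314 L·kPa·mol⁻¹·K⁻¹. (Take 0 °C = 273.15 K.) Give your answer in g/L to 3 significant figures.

ρ ≈ 2.37 g/L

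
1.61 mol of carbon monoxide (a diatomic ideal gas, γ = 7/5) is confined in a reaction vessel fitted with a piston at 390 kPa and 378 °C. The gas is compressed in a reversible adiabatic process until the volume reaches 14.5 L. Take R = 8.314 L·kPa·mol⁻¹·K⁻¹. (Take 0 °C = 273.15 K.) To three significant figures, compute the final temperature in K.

T₂ ≈ 774 K

Convert: T₁ = 651.1 K.
From PV = nRT: V₁ = nRT₁/P₁ = 22.35 L.
Adiabatic (γ = 7/5), T V^(γ−1) and P V^γ constant: T₂ = T₁·(V₁/V₂)^(γ−1) = 774.2 K; P₂ = P₁·(V₁/V₂)^γ = 714.7 kPa.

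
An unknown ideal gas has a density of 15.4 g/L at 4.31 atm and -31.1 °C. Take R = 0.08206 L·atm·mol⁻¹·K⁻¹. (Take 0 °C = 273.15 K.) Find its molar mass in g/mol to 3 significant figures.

M ≈ 71.0 g/mol

ρ = PM/(RT) ⇒ M = ρRT/P = (15.4 × 0.08206 × 242.0) / 4.31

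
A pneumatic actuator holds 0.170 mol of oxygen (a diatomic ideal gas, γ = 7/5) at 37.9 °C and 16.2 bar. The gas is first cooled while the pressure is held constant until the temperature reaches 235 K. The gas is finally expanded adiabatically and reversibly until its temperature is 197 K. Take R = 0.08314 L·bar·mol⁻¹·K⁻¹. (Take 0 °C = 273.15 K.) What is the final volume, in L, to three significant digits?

Convert: T₁ = 311.0 K.
From PV = nRT: V₁ = nRT₁/P₁ = 0.2714 L.
Isobaric, so V/T is constant: P₂ = P₁; V₂ = V₁·(T₂/T₁) = 0.2050 L.
Adiabatic (γ = 7/5), T V^(γ−1) and P V^γ constant: P₃ = P₂·(T₃/T₂)^(γ/(γ−1)) = 8.738 bar; V₃ = V₂·(T₂/T₃)^(1/(γ−1)) = 0.3187 L.

V₃ ≈ 0.319 L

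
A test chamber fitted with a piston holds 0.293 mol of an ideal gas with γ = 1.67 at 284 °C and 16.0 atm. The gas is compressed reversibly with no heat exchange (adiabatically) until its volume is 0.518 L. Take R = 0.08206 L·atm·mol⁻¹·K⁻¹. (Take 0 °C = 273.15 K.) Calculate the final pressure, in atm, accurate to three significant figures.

Convert: T₁ = 557.1 K.
From PV = nRT: V₁ = nRT₁/P₁ = 0.8372 L.
Reversible adiabatic, γ = 1.67: T₂ = T₁·(V₁/V₂)^(γ−1) = 768.6 K; P₂ = P₁·(V₁/V₂)^γ = 35.67 atm.

P₂ ≈ 35.7 atm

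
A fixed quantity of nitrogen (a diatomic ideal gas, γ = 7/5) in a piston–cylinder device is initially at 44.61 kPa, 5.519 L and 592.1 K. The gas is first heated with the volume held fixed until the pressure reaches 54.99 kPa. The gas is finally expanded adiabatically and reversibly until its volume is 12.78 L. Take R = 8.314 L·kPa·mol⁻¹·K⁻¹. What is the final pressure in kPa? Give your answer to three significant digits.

P₃ ≈ 17.0 kPa

V constant ⇒ P ∝ T: V₂ = V₁; T₂ = T₁·(P₂/P₁) = 729.9 K.
Reversible adiabatic, γ = 7/5: T₃ = T₂·(V₂/V₃)^(γ−1) = 521.6 K; P₃ = P₂·(V₂/V₃)^γ = 16.97 kPa.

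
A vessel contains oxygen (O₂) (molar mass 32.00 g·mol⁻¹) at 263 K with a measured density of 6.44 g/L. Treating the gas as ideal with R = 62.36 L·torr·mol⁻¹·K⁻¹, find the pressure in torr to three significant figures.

ρ = PM/(RT) ⇒ P = ρRT/M = (6.44 × 62.36 × 263.0) / 32.00

P ≈ 3.30e+03 torr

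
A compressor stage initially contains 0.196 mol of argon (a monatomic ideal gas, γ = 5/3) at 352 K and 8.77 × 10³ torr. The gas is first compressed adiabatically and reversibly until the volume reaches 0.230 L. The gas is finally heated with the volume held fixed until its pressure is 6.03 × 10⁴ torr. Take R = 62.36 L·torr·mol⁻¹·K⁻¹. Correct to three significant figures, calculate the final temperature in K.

From PV = nRT: V₁ = nRT₁/P₁ = 0.4906 L.
Reversible adiabatic, γ = 5/3: T₂ = T₁·(V₁/V₂)^(γ−1) = 583.3 K; P₂ = P₁·(V₁/V₂)^γ = 3.100e+04 torr.
V constant ⇒ P ∝ T: V₃ = V₂; T₃ = T₂·(P₃/P₂) = 1135 K.

T₃ ≈ 1.13e+03 K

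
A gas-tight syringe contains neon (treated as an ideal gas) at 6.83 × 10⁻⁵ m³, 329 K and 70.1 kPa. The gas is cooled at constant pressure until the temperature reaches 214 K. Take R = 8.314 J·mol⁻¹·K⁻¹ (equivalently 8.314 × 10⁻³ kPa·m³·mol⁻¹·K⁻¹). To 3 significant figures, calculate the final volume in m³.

V₂ ≈ 4.44e-05 m³

P constant ⇒ V ∝ T: P₂ = P₁; V₂ = V₁·(T₂/T₁) = 4.443e-05 m³.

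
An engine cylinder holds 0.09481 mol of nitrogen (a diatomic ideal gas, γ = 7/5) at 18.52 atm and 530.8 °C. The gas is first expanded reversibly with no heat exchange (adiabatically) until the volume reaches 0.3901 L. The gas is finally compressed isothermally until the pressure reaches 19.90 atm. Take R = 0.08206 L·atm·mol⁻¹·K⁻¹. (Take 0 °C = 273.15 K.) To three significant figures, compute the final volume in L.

Convert: T₁ = 803.9 K.
From PV = nRT: V₁ = nRT₁/P₁ = 0.3377 L.
Reversible adiabatic, γ = 7/5: T₂ = T₁·(V₁/V₂)^(γ−1) = 758.9 K; P₂ = P₁·(V₁/V₂)^γ = 15.14 atm.
T constant ⇒ Boyle's law P V = const: T₃ = T₂; V₃ = V₂·(P₂/P₃) = 0.2967 L.

V₃ ≈ 0.297 L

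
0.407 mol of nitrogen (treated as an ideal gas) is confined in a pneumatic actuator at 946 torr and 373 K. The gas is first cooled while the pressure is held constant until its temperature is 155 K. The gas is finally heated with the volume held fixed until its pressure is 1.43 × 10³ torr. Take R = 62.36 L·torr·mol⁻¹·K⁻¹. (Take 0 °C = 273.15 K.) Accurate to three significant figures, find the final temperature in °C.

From PV = nRT: V₁ = nRT₁/P₁ = 10.01 L.
P constant ⇒ V ∝ T: P₂ = P₁; V₂ = V₁·(T₂/T₁) = 4.159 L.
V constant ⇒ P ∝ T: V₃ = V₂; T₃ = T₂·(P₃/P₂) = 234.3 K.

T₃ ≈ -38.8 °C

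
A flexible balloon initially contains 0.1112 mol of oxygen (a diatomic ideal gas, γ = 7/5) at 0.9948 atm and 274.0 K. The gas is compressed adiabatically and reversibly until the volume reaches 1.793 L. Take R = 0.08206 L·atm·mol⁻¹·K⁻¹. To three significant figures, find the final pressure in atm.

P₂ ≈ 1.60 atm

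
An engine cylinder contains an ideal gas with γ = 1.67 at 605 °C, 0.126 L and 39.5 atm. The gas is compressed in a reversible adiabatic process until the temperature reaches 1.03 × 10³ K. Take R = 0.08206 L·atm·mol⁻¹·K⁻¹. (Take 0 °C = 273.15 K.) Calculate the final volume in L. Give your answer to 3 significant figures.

Convert: T₁ = 878.1 K.
Adiabatic (γ = 1.67), T V^(γ−1) and P V^γ constant: P₂ = P₁·(T₂/T₁)^(γ/(γ−1)) = 58.78 atm; V₂ = V₁·(T₁/T₂)^(1/(γ−1)) = 0.09931 L.

V₂ ≈ 0.0993 L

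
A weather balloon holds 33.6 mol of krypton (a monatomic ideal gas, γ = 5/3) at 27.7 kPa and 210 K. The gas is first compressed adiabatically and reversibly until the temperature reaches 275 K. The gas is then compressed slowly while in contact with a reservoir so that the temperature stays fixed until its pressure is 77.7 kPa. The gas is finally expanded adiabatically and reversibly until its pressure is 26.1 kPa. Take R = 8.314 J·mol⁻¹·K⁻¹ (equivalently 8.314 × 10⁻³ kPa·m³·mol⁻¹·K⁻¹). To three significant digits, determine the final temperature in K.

T₄ ≈ 178 K

From PV = nRT: V₁ = nRT₁/P₁ = 2.118 m³.
Reversible adiabatic, γ = 5/3: P₂ = P₁·(T₂/T₁)^(γ/(γ−1)) = 54.36 kPa; V₂ = V₁·(T₁/T₂)^(1/(γ−1)) = 1.413 m³.
T constant ⇒ Boyle's law P V = const: T₃ = T₂; V₃ = V₂·(P₂/P₃) = 0.9887 m³.
Adiabatic (γ = 5/3), T V^(γ−1) and P V^γ constant: T₄ = T₃·(P₄/P₃)^((γ−1)/γ) = 177.8 K; V₄ = V₃·(P₃/P₄)^(1/γ) = 1.903 m³.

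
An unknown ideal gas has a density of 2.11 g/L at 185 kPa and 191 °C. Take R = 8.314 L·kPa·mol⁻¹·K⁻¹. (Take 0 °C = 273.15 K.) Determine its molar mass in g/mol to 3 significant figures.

ρ = PM/(RT) ⇒ M = ρRT/P = (2.11 × 8.314 × 464.1) / 185

M ≈ 44.0 g/mol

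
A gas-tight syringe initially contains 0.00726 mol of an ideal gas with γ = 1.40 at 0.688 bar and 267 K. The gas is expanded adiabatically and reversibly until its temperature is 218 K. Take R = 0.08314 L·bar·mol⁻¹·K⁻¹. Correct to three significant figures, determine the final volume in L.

V₂ ≈ 0.389 L

From PV = nRT: V₁ = nRT₁/P₁ = 0.2342 L.
Reversible adiabatic, γ = 1.40: P₂ = P₁·(T₂/T₁)^(γ/(γ−1)) = 0.3384 bar; V₂ = V₁·(T₁/T₂)^(1/(γ−1)) = 0.3889 L.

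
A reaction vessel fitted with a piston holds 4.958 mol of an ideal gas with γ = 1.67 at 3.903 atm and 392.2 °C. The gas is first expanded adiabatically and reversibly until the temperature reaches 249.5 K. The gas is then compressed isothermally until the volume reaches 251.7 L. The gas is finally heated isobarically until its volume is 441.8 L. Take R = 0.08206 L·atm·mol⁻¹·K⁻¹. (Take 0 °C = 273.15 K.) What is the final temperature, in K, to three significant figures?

Convert: T₁ = 665.3 K.
From PV = nRT: V₁ = nRT₁/P₁ = 69.36 L.
Reversible adiabatic, γ = 1.67: P₂ = P₁·(T₂/T₁)^(γ/(γ−1)) = 0.3386 atm; V₂ = V₁·(T₁/T₂)^(1/(γ−1)) = 299.8 L.
Isothermal, so P V is constant: T₃ = T₂; P₃ = P₂·(V₂/V₃) = 0.4033 atm.
P constant ⇒ V ∝ T: P₄ = P₃; T₄ = T₃·(V₄/V₃) = 437.9 K.

T₄ ≈ 438 K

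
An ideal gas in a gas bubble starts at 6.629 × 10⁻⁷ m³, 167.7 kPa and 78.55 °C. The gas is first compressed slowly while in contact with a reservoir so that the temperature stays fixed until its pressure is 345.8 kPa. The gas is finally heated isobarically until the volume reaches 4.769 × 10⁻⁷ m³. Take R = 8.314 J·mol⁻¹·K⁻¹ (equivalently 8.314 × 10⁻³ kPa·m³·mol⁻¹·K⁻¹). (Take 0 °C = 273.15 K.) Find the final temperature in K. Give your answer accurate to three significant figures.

T₃ ≈ 522 K

Convert: T₁ = 351.7 K.
Isothermal, so P V is constant: T₂ = T₁; V₂ = V₁·(P₁/P₂) = 3.215e-07 m³.
Isobaric, so V/T is constant: P₃ = P₂; T₃ = T₂·(V₃/V₂) = 521.7 K.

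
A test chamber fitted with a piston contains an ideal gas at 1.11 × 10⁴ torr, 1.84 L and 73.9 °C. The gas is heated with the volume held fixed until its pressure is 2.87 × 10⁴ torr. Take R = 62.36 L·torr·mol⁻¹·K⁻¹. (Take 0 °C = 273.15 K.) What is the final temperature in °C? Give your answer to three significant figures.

Convert: T₁ = 347.0 K.
Isochoric, so P/T is constant: V₂ = V₁; T₂ = T₁·(P₂/P₁) = 897.3 K.

T₂ ≈ 624 °C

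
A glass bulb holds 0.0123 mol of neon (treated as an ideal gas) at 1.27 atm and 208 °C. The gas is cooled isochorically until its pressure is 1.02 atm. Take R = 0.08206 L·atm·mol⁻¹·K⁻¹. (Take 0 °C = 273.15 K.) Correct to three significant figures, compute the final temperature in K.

T₂ ≈ 386 K

Convert: T₁ = 481.1 K.
From PV = nRT: V₁ = nRT₁/P₁ = 0.3824 L.
V constant ⇒ P ∝ T: V₂ = V₁; T₂ = T₁·(P₂/P₁) = 386.4 K.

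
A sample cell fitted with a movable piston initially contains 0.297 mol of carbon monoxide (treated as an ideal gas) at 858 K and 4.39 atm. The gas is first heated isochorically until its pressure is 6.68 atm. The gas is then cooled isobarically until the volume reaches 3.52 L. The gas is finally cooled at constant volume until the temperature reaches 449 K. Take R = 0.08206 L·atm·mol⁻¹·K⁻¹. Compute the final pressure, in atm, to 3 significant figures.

P₄ ≈ 3.11 atm

From PV = nRT: V₁ = nRT₁/P₁ = 4.763 L.
V constant ⇒ P ∝ T: V₂ = V₁; T₂ = T₁·(P₂/P₁) = 1306 K.
Isobaric, so V/T is constant: P₃ = P₂; T₃ = T₂·(V₃/V₂) = 964.8 K.
V constant ⇒ P ∝ T: V₄ = V₃; P₄ = P₃·(T₄/T₃) = 3.109 atm.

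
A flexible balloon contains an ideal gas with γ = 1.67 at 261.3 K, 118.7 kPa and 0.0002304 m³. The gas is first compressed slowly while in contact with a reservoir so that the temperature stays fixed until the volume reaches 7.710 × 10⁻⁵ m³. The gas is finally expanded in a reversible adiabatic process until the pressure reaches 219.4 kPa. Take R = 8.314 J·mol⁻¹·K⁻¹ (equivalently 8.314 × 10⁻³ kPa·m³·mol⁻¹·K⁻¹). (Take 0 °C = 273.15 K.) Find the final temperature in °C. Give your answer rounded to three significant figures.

Isothermal, so P V is constant: T₂ = T₁; P₂ = P₁·(V₁/V₂) = 354.7 kPa.
Reversible adiabatic, γ = 1.67: T₃ = T₂·(P₃/P₂)^((γ−1)/γ) = 215.5 K; V₃ = V₂·(P₂/P₃)^(1/γ) = 0.0001028 m³.

T₃ ≈ -57.7 °C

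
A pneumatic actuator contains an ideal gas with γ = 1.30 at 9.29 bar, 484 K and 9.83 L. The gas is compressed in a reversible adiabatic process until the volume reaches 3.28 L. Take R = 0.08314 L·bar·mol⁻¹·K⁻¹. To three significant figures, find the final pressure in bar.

Adiabatic (γ = 1.30), T V^(γ−1) and P V^γ constant: T₂ = T₁·(V₁/V₂)^(γ−1) = 672.7 K; P₂ = P₁·(V₁/V₂)^γ = 38.70 bar.

P₂ ≈ 38.7 bar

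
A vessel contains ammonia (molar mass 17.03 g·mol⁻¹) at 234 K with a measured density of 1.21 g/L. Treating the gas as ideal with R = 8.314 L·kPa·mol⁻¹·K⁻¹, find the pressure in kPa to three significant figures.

P ≈ 138 kPa

ρ = PM/(RT) ⇒ P = ρRT/M = (1.21 × 8.314 × 234.0) / 17.03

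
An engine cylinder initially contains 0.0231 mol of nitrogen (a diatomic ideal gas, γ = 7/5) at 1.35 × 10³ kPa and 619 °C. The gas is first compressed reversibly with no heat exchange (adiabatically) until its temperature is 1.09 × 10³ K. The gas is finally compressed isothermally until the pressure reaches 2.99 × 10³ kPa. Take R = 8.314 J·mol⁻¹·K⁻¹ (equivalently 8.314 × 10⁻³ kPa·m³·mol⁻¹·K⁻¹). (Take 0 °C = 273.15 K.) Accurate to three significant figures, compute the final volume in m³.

Convert: T₁ = 892.1 K.
From PV = nRT: V₁ = nRT₁/P₁ = 0.0001269 m³.
Adiabatic (γ = 7/5), T V^(γ−1) and P V^γ constant: P₂ = P₁·(T₂/T₁)^(γ/(γ−1)) = 2721 kPa; V₂ = V₁·(T₁/T₂)^(1/(γ−1)) = 7.692e-05 m³.
T constant ⇒ Boyle's law P V = const: T₃ = T₂; V₃ = V₂·(P₂/P₃) = 7.001e-05 m³.

V₃ ≈ 7.00e-05 m³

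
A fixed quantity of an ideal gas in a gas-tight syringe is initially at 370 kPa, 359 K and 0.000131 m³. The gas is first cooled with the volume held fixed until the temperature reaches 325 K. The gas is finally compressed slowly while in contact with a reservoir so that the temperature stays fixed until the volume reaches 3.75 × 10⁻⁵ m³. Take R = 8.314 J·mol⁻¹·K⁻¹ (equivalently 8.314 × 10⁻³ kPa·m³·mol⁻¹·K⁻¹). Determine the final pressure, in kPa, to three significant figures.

P₃ ≈ 1.17e+03 kPa

Isochoric, so P/T is constant: V₂ = V₁; P₂ = P₁·(T₂/T₁) = 335.0 kPa.
Isothermal, so P V is constant: T₃ = T₂; P₃ = P₂·(V₂/V₃) = 1170 kPa.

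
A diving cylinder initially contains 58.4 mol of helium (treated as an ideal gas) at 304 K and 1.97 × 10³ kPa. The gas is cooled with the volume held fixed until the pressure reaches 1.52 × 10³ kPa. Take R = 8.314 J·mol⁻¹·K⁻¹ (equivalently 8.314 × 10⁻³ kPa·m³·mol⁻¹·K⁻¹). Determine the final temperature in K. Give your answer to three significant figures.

T₂ ≈ 235 K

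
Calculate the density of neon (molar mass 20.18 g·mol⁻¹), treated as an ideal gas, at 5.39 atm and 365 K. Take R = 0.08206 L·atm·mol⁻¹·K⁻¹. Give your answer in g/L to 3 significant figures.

ρ ≈ 3.63 g/L

ρ = PM/(RT) = (5.39 × 20.18) / (0.08206 × 365.0)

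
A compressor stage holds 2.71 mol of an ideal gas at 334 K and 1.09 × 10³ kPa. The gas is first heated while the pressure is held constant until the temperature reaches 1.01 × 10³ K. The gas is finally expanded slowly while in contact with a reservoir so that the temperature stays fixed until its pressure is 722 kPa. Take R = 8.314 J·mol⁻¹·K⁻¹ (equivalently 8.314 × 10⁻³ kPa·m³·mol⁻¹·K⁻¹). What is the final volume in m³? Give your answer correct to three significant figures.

From PV = nRT: V₁ = nRT₁/P₁ = 0.006904 m³.
Isobaric, so V/T is constant: P₂ = P₁; V₂ = V₁·(T₂/T₁) = 0.02088 m³.
Isothermal, so P V is constant: T₃ = T₂; V₃ = V₂·(P₂/P₃) = 0.03152 m³.

V₃ ≈ 0.0315 m³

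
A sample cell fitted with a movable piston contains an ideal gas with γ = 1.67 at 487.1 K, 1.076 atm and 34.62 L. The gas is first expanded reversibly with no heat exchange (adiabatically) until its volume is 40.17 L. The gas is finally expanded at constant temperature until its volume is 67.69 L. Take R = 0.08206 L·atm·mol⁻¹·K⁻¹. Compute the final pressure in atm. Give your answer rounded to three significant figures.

P₃ ≈ 0.498 atm

Adiabatic (γ = 1.67), T V^(γ−1) and P V^γ constant: T₂ = T₁·(V₁/V₂)^(γ−1) = 440.9 K; P₂ = P₁·(V₁/V₂)^γ = 0.8394 atm.
T constant ⇒ Boyle's law P V = const: T₃ = T₂; P₃ = P₂·(V₂/V₃) = 0.4981 atm.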